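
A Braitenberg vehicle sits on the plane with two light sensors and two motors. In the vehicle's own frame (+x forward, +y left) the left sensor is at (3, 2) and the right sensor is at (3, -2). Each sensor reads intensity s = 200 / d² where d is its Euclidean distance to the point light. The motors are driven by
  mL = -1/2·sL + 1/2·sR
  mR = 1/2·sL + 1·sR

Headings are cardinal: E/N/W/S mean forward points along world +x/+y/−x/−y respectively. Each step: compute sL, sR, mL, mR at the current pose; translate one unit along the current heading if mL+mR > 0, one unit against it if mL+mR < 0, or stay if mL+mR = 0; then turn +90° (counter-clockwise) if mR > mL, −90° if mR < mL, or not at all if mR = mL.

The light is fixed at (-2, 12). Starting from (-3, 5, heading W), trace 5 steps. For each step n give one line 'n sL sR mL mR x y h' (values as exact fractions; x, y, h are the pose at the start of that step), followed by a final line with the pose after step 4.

0 200/97 200/41 5600/3977 23500/3977 -3 5 W
1 2 50/29 -4/29 79/29 -4 5 S
2 200/37 200/101 -6400/3737 17500/3737 -4 4 E
3 100/17 100/13 200/221 2350/221 -3 4 N
4 200/97 200/41 5600/3977 23500/3977 -3 5 W
final -4 5 S

n=0: pose=(-3,5,W); sL=200/97, sR=200/41; mL=5600/3977, mR=23500/3977; mL+mR=300/41 → advance +1; mR−mL=17900/3977 → turn +1·90°
n=1: pose=(-4,5,S); sL=2, sR=50/29; mL=-4/29, mR=79/29; mL+mR=75/29 → advance +1; mR−mL=83/29 → turn +1·90°
n=2: pose=(-4,4,E); sL=200/37, sR=200/101; mL=-6400/3737, mR=17500/3737; mL+mR=300/101 → advance +1; mR−mL=23900/3737 → turn +1·90°
n=3: pose=(-3,4,N); sL=100/17, sR=100/13; mL=200/221, mR=2350/221; mL+mR=150/13 → advance +1; mR−mL=2150/221 → turn +1·90°
n=4: pose=(-3,5,W); sL=200/97, sR=200/41; mL=5600/3977, mR=23500/3977; mL+mR=300/41 → advance +1; mR−mL=17900/3977 → turn +1·90°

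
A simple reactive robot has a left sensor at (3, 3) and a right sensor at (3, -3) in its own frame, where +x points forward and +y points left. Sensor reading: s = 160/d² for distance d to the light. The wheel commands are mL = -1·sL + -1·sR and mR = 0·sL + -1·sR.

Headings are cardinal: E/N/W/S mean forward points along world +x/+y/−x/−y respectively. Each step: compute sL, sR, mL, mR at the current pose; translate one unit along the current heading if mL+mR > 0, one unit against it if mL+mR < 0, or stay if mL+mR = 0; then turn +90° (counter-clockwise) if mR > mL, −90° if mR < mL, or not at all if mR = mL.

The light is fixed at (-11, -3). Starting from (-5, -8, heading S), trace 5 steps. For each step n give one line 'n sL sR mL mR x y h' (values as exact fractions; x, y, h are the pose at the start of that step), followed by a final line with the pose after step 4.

0 32/29 160/73 -6976/2117 -160/73 -5 -8 S
1 80/41 16/13 -1696/533 -16/13 -5 -7 E
2 32 32/13 -448/13 -32/13 -6 -7 N
3 40/17 20 -380/17 -20 -6 -8 W
4 32/29 160/73 -6976/2117 -160/73 -5 -8 S
final -5 -7 E

n=0: pose=(-5,-8,S); sL=32/29, sR=160/73; mL=-6976/2117, mR=-160/73; mL+mR=-11616/2117 → advance -1; mR−mL=32/29 → turn +1·90°
n=1: pose=(-5,-7,E); sL=80/41, sR=16/13; mL=-1696/533, mR=-16/13; mL+mR=-2352/533 → advance -1; mR−mL=80/41 → turn +1·90°
n=2: pose=(-6,-7,N); sL=32, sR=32/13; mL=-448/13, mR=-32/13; mL+mR=-480/13 → advance -1; mR−mL=32 → turn +1·90°
n=3: pose=(-6,-8,W); sL=40/17, sR=20; mL=-380/17, mR=-20; mL+mR=-720/17 → advance -1; mR−mL=40/17 → turn +1·90°
n=4: pose=(-5,-8,S); sL=32/29, sR=160/73; mL=-6976/2117, mR=-160/73; mL+mR=-11616/2117 → advance -1; mR−mL=32/29 → turn +1·90°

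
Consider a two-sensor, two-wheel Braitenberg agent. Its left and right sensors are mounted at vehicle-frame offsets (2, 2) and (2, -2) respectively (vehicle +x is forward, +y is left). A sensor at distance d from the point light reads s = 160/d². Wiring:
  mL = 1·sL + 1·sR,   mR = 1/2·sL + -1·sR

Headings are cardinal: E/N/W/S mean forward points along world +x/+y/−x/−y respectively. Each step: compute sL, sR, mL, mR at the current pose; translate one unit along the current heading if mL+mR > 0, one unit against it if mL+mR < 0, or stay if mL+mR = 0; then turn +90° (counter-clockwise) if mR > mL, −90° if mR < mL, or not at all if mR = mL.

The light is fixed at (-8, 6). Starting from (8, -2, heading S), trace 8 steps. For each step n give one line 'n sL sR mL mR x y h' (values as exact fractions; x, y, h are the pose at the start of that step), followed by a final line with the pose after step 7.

0 20/53 20/37 1800/1961 -690/1961 8 -2 S
1 160/317 32/49 17984/15533 -6224/15533 8 -3 W
2 80/109 80/169 22240/18421 -1960/18421 7 -3 N
3 32/65 160/389 22848/25285 -4176/25285 7 -2 E
4 20/53 20/37 1800/1961 -690/1961 8 -2 S
5 160/317 32/49 17984/15533 -6224/15533 8 -3 W
6 80/109 80/169 22240/18421 -1960/18421 7 -3 N
7 32/65 160/389 22848/25285 -4176/25285 7 -2 E
final 8 -2 S

n=0: pose=(8,-2,S); sL=20/53, sR=20/37; mL=1800/1961, mR=-690/1961; mL+mR=30/53 → advance +1; mR−mL=-2490/1961 → turn -1·90°
n=1: pose=(8,-3,W); sL=160/317, sR=32/49; mL=17984/15533, mR=-6224/15533; mL+mR=240/317 → advance +1; mR−mL=-24208/15533 → turn -1·90°
n=2: pose=(7,-3,N); sL=80/109, sR=80/169; mL=22240/18421, mR=-1960/18421; mL+mR=120/109 → advance +1; mR−mL=-24200/18421 → turn -1·90°
n=3: pose=(7,-2,E); sL=32/65, sR=160/389; mL=22848/25285, mR=-4176/25285; mL+mR=48/65 → advance +1; mR−mL=-27024/25285 → turn -1·90°
n=4: pose=(8,-2,S); sL=20/53, sR=20/37; mL=1800/1961, mR=-690/1961; mL+mR=30/53 → advance +1; mR−mL=-2490/1961 → turn -1·90°
n=5: pose=(8,-3,W); sL=160/317, sR=32/49; mL=17984/15533, mR=-6224/15533; mL+mR=240/317 → advance +1; mR−mL=-24208/15533 → turn -1·90°
n=6: pose=(7,-3,N); sL=80/109, sR=80/169; mL=22240/18421, mR=-1960/18421; mL+mR=120/109 → advance +1; mR−mL=-24200/18421 → turn -1·90°
n=7: pose=(7,-2,E); sL=32/65, sR=160/389; mL=22848/25285, mR=-4176/25285; mL+mR=48/65 → advance +1; mR−mL=-27024/25285 → turn -1·90°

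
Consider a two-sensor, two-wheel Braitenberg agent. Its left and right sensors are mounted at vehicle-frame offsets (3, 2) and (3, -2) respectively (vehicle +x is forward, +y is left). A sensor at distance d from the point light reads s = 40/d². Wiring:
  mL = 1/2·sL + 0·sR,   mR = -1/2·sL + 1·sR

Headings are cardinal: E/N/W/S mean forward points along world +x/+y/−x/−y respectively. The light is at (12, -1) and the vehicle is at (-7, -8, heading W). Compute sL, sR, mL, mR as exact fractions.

left sensor world pos  = (-10, -10); dL² = 565
right sensor world pos = (-10, -6); dR² = 509
sL = 40/565 = 8/113
sR = 40/509 = 40/509
mL = 1/2·sL + 0·sR = 4/113
mR = -1/2·sL + 1·sR = 2484/57517

8/113 40/509 4/113 2484/57517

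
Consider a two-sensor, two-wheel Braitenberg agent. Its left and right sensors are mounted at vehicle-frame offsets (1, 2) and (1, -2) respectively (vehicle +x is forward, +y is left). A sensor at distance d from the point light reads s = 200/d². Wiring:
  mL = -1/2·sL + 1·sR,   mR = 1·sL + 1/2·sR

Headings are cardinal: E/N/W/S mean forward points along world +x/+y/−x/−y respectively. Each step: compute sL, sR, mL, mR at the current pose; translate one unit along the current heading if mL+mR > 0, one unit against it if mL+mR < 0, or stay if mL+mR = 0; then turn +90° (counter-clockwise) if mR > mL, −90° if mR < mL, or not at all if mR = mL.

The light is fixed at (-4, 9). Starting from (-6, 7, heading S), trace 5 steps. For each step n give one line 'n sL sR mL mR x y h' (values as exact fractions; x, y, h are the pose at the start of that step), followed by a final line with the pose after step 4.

0 200/9 8 -28/9 236/9 -6 7 S
1 100 100/13 -550/13 1350/13 -6 6 E
2 200/13 40 420/13 460/13 -5 6 N
3 10 50 45 35 -5 7 W
4 200/17 200 3300/17 1900/17 -6 7 N
final -6 8 E

n=0: pose=(-6,7,S); sL=200/9, sR=8; mL=-28/9, mR=236/9; mL+mR=208/9 → advance +1; mR−mL=88/3 → turn +1·90°
n=1: pose=(-6,6,E); sL=100, sR=100/13; mL=-550/13, mR=1350/13; mL+mR=800/13 → advance +1; mR−mL=1900/13 → turn +1·90°
n=2: pose=(-5,6,N); sL=200/13, sR=40; mL=420/13, mR=460/13; mL+mR=880/13 → advance +1; mR−mL=40/13 → turn +1·90°
n=3: pose=(-5,7,W); sL=10, sR=50; mL=45, mR=35; mL+mR=80 → advance +1; mR−mL=-10 → turn -1·90°
n=4: pose=(-6,7,N); sL=200/17, sR=200; mL=3300/17, mR=1900/17; mL+mR=5200/17 → advance +1; mR−mL=-1400/17 → turn -1·90°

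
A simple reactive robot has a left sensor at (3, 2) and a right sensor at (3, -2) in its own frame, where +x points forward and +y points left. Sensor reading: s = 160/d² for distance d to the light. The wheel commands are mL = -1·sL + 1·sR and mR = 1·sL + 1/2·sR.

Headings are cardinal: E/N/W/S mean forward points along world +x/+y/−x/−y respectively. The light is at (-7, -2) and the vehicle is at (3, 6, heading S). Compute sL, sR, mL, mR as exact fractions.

160/169 160/89 12800/15041 27760/15041

left sensor world pos  = (5, 3); dL² = 169
right sensor world pos = (1, 3); dR² = 89
sL = 160/169 = 160/169
sR = 160/89 = 160/89
mL = -1·sL + 1·sR = 12800/15041
mR = 1·sL + 1/2·sR = 27760/15041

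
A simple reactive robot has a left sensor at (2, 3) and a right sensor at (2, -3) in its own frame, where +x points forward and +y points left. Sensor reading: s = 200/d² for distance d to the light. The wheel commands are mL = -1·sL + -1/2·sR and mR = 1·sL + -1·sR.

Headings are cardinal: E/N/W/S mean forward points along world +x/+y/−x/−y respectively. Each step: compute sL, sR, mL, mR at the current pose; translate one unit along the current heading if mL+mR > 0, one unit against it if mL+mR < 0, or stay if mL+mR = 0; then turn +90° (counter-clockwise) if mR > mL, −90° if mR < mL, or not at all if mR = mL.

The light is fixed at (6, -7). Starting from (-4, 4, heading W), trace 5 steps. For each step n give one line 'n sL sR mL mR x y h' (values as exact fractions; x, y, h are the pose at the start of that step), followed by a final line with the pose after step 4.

n=0: pose=(-4,4,W); sL=25/26, sR=10/17; mL=-555/442, mR=165/442; mL+mR=-15/17 → advance -1; mR−mL=360/221 → turn +1·90°
n=1: pose=(-3,4,S); sL=200/117, sR=8/9; mL=-28/13, mR=32/39; mL+mR=-4/3 → advance -1; mR−mL=116/39 → turn +1·90°
n=2: pose=(-3,5,E); sL=100/137, sR=20/13; mL=-2670/1781, mR=-1440/1781; mL+mR=-30/13 → advance -1; mR−mL=1230/1781 → turn +1·90°
n=3: pose=(-4,5,N); sL=40/73, sR=40/49; mL=-3420/3577, mR=-960/3577; mL+mR=-60/49 → advance -1; mR−mL=2460/3577 → turn +1·90°
n=4: pose=(-4,4,W); sL=25/26, sR=10/17; mL=-555/442, mR=165/442; mL+mR=-15/17 → advance -1; mR−mL=360/221 → turn +1·90°

0 25/26 10/17 -555/442 165/442 -4 4 W
1 200/117 8/9 -28/13 32/39 -3 4 S
2 100/137 20/13 -2670/1781 -1440/1781 -3 5 E
3 40/73 40/49 -3420/3577 -960/3577 -4 5 N
4 25/26 10/17 -555/442 165/442 -4 4 W
final -3 4 S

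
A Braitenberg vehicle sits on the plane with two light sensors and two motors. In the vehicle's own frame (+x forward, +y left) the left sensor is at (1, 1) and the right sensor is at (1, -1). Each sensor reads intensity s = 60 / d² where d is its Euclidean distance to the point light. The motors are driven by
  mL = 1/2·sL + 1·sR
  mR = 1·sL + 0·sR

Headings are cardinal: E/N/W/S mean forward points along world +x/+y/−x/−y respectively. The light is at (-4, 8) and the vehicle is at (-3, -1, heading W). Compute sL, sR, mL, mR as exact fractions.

3/5 15/16 99/80 3/5

left sensor world pos  = (-4, -2); dL² = 100
right sensor world pos = (-4, 0); dR² = 64
sL = 60/100 = 3/5
sR = 60/64 = 15/16
mL = 1/2·sL + 1·sR = 99/80
mR = 1·sL + 0·sR = 3/5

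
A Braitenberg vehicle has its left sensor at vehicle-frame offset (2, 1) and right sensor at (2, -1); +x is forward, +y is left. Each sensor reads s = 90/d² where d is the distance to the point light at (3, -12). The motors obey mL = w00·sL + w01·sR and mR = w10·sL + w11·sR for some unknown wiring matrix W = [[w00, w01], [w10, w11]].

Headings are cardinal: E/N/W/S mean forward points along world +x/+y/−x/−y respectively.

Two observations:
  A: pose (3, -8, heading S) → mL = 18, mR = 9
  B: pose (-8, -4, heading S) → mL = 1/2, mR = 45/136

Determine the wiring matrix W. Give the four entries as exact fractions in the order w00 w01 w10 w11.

obs A: pose=(3,-8,S) → sL=18, sR=18, mL=18, mR=9
obs B: pose=(-8,-4,S) → sL=45/68, sR=1/2, mL=1/2, mR=45/136
sensor matrix S = [[18, 18], [45/68, 1/2]]; det S = -99/34
solve [mL_A; mL_B] = S·[w00; w01] and [mR_A; mR_B] = S·[w10; w11]:
  w00 = 0, w01 = 1, w10 = 1/2, w11 = 0

0 1 1/2 0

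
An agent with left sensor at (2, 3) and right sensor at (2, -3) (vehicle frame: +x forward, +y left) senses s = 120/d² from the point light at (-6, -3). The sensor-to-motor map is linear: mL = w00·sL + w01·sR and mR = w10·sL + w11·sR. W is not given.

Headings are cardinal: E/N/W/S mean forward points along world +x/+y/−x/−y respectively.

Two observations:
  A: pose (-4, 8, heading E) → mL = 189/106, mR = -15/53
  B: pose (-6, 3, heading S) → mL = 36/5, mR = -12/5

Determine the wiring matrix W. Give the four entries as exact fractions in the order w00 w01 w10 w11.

1/2 1 -1/2 0

obs A: pose=(-4,8,E) → sL=30/53, sR=3/2, mL=189/106, mR=-15/53
obs B: pose=(-6,3,S) → sL=24/5, sR=24/5, mL=36/5, mR=-12/5
sensor matrix S = [[30/53, 3/2], [24/5, 24/5]]; det S = -1188/265
solve [mL_A; mL_B] = S·[w00; w01] and [mR_A; mR_B] = S·[w10; w11]:
  w00 = 1/2, w01 = 1, w10 = -1/2, w11 = 0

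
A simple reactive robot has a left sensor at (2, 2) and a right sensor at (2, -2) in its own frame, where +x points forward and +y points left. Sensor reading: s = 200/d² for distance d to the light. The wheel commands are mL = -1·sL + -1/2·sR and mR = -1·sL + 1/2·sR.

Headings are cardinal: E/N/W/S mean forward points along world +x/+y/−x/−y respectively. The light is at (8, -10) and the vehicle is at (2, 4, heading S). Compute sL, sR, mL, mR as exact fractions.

left sensor world pos  = (4, 2); dL² = 160
right sensor world pos = (0, 2); dR² = 208
sL = 200/160 = 5/4
sR = 200/208 = 25/26
mL = -1·sL + -1/2·sR = -45/26
mR = -1·sL + 1/2·sR = -10/13

5/4 25/26 -45/26 -10/13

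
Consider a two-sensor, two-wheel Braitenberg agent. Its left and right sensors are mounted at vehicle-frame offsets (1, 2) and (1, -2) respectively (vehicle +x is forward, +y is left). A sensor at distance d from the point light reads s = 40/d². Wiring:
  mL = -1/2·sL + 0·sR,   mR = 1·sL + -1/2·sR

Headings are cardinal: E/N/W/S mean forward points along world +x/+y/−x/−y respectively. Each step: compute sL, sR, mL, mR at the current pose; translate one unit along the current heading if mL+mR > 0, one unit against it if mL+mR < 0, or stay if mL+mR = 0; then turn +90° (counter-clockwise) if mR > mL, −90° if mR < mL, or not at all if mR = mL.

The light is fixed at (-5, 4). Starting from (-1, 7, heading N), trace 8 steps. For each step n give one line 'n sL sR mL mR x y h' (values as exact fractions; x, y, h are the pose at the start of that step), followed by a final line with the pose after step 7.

0 2 10/13 -1 21/13 -1 7 N
1 40/13 8/9 -20/13 308/117 -1 8 W
2 20/17 4 -10/17 -14/17 -2 8 S
3 40/13 40/53 -20/13 1860/689 -2 9 W
4 5/4 5/2 -5/8 0 -3 9 S
5 40/73 8/5 -20/73 -92/365 -3 10 E
6 4/5 20/29 -2/5 66/145 -4 10 N
7 8/5 40/81 -4/5 548/405 -4 11 W
final -5 11 S

n=0: pose=(-1,7,N); sL=2, sR=10/13; mL=-1, mR=21/13; mL+mR=8/13 → advance +1; mR−mL=34/13 → turn +1·90°
n=1: pose=(-1,8,W); sL=40/13, sR=8/9; mL=-20/13, mR=308/117; mL+mR=128/117 → advance +1; mR−mL=488/117 → turn +1·90°
n=2: pose=(-2,8,S); sL=20/17, sR=4; mL=-10/17, mR=-14/17; mL+mR=-24/17 → advance -1; mR−mL=-4/17 → turn -1·90°
n=3: pose=(-2,9,W); sL=40/13, sR=40/53; mL=-20/13, mR=1860/689; mL+mR=800/689 → advance +1; mR−mL=2920/689 → turn +1·90°
n=4: pose=(-3,9,S); sL=5/4, sR=5/2; mL=-5/8, mR=0; mL+mR=-5/8 → advance -1; mR−mL=5/8 → turn +1·90°
n=5: pose=(-3,10,E); sL=40/73, sR=8/5; mL=-20/73, mR=-92/365; mL+mR=-192/365 → advance -1; mR−mL=8/365 → turn +1·90°
n=6: pose=(-4,10,N); sL=4/5, sR=20/29; mL=-2/5, mR=66/145; mL+mR=8/145 → advance +1; mR−mL=124/145 → turn +1·90°
n=7: pose=(-4,11,W); sL=8/5, sR=40/81; mL=-4/5, mR=548/405; mL+mR=224/405 → advance +1; mR−mL=872/405 → turn +1·90°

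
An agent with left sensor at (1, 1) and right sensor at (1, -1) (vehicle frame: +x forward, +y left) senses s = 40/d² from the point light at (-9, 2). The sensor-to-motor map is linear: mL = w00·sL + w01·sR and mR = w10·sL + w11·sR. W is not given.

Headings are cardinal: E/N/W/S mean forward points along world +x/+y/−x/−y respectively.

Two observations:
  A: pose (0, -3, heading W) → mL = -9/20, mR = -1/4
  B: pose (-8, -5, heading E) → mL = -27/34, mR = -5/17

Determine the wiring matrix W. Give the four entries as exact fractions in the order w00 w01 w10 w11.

obs A: pose=(0,-3,W) → sL=2/5, sR=1/2, mL=-9/20, mR=-1/4
obs B: pose=(-8,-5,E) → sL=1, sR=10/17, mL=-27/34, mR=-5/17
sensor matrix S = [[2/5, 1/2], [1, 10/17]]; det S = -9/34
solve [mL_A; mL_B] = S·[w00; w01] and [mR_A; mR_B] = S·[w10; w11]:
  w00 = -1/2, w01 = -1/2, w10 = 0, w11 = -1/2

-1/2 -1/2 0 -1/2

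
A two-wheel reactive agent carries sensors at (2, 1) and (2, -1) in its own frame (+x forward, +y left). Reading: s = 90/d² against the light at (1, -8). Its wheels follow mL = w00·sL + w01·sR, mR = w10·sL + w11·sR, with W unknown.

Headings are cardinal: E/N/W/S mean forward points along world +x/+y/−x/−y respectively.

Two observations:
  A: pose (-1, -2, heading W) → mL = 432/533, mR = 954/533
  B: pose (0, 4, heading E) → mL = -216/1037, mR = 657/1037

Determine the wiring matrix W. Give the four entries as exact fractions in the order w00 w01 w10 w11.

obs A: pose=(-1,-2,W) → sL=90/41, sR=18/13, mL=432/533, mR=954/533
obs B: pose=(0,4,E) → sL=9/17, sR=45/61, mL=-216/1037, mR=657/1037
sensor matrix S = [[90/41, 18/13], [9/17, 45/61]]; det S = 489888/552721
solve [mL_A; mL_B] = S·[w00; w01] and [mR_A; mR_B] = S·[w10; w11]:
  w00 = 1, w01 = -1, w10 = 1/2, w11 = 1/2

1 -1 1/2 1/2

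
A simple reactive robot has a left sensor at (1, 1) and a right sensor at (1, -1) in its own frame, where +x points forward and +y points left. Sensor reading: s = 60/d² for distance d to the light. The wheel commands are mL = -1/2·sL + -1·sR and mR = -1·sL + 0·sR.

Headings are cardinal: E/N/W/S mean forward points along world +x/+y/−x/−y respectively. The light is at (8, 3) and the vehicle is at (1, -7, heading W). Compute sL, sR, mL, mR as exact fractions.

left sensor world pos  = (0, -8); dL² = 185
right sensor world pos = (0, -6); dR² = 145
sL = 60/185 = 12/37
sR = 60/145 = 12/29
mL = -1/2·sL + -1·sR = -618/1073
mR = -1·sL + 0·sR = -12/37

12/37 12/29 -618/1073 -12/37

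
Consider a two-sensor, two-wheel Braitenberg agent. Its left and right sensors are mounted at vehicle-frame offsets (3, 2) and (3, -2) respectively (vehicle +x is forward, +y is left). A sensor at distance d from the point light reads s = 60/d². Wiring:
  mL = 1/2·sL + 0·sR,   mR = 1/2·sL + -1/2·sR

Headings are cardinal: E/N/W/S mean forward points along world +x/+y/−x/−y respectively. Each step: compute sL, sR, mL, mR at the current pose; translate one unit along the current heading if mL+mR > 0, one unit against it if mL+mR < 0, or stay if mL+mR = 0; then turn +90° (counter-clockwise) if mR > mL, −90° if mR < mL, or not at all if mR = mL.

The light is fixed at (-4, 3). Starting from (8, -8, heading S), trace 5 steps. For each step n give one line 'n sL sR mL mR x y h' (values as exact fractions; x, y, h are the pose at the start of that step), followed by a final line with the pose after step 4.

0 15/98 15/74 15/196 -45/1813 8 -8 S
1 60/277 60/181 30/277 -2880/50137 8 -9 W
2 10/27 6/25 5/27 44/675 7 -9 N
3 60/277 12/73 30/277 528/20221 7 -8 E
4 15/98 15/74 15/196 -45/1813 8 -8 S
final 8 -9 W

n=0: pose=(8,-8,S); sL=15/98, sR=15/74; mL=15/196, mR=-45/1813; mL+mR=375/7252 → advance +1; mR−mL=-15/148 → turn -1·90°
n=1: pose=(8,-9,W); sL=60/277, sR=60/181; mL=30/277, mR=-2880/50137; mL+mR=2550/50137 → advance +1; mR−mL=-30/181 → turn -1·90°
n=2: pose=(7,-9,N); sL=10/27, sR=6/25; mL=5/27, mR=44/675; mL+mR=169/675 → advance +1; mR−mL=-3/25 → turn -1·90°
n=3: pose=(7,-8,E); sL=60/277, sR=12/73; mL=30/277, mR=528/20221; mL+mR=2718/20221 → advance +1; mR−mL=-6/73 → turn -1·90°
n=4: pose=(8,-8,S); sL=15/98, sR=15/74; mL=15/196, mR=-45/1813; mL+mR=375/7252 → advance +1; mR−mL=-15/148 → turn -1·90°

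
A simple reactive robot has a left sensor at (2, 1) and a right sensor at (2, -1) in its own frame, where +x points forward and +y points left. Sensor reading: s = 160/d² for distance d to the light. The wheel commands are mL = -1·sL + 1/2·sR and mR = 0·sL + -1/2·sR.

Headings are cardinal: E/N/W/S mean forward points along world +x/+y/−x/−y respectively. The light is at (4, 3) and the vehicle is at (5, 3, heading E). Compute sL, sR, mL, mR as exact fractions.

16 16 -8 -8

left sensor world pos  = (7, 4); dL² = 10
right sensor world pos = (7, 2); dR² = 10
sL = 160/10 = 16
sR = 160/10 = 16
mL = -1·sL + 1/2·sR = -8
mR = 0·sL + -1/2·sR = -8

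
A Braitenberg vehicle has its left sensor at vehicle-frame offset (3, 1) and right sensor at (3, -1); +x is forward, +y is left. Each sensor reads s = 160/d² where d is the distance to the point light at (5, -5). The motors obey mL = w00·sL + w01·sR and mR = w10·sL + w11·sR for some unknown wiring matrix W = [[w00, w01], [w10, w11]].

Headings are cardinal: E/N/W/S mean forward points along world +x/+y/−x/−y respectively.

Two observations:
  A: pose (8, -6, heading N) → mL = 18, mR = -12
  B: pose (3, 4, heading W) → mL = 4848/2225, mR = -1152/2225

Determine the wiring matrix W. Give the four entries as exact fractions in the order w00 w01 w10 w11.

obs A: pose=(8,-6,N) → sL=20, sR=8, mL=18, mR=-12
obs B: pose=(3,4,W) → sL=160/89, sR=32/25, mL=4848/2225, mR=-1152/2225
sensor matrix S = [[20, 8], [160/89, 32/25]]; det S = 4992/445
solve [mL_A; mL_B] = S·[w00; w01] and [mR_A; mR_B] = S·[w10; w11]:
  w00 = 1/2, w01 = 1, w10 = -1, w11 = 1

1/2 1 -1 1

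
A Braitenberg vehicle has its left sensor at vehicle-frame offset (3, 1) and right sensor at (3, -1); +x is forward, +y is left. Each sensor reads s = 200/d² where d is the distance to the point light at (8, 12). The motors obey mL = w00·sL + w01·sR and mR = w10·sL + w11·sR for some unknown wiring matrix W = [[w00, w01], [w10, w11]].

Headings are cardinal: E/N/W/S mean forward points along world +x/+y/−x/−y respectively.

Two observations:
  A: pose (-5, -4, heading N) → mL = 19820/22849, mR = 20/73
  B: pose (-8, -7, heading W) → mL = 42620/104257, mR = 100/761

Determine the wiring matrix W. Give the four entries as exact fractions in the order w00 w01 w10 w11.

obs A: pose=(-5,-4,N) → sL=40/73, sR=200/313, mL=19820/22849, mR=20/73
obs B: pose=(-8,-7,W) → sL=200/761, sR=40/137, mL=42620/104257, mR=100/761
sensor matrix S = [[40/73, 200/313], [200/761, 40/137]]; det S = -18931200/2382168193
solve [mL_A; mL_B] = S·[w00; w01] and [mR_A; mR_B] = S·[w10; w11]:
  w00 = 1, w01 = 1/2, w10 = 1/2, w11 = 0

1 1/2 1/2 0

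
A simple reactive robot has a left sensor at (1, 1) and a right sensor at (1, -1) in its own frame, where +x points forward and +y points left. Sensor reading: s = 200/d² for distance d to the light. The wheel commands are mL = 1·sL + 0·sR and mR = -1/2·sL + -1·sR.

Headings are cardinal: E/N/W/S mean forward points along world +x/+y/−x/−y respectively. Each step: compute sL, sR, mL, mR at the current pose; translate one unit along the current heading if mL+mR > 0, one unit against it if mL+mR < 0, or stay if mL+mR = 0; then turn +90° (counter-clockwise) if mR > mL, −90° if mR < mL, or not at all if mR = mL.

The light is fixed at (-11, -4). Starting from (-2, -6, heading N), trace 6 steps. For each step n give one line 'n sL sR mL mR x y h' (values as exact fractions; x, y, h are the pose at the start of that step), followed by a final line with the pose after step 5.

0 40/13 200/101 40/13 -4620/1313 -2 -6 N
1 25/13 50/29 25/13 -2025/754 -2 -7 E
2 200/97 40/13 200/97 -5180/1261 -3 -7 S
3 100/29 4 100/29 -166/29 -3 -6 W
4 40/13 200/101 40/13 -4620/1313 -2 -6 N
5 25/13 50/29 25/13 -2025/754 -2 -7 E
final -3 -7 S

n=0: pose=(-2,-6,N); sL=40/13, sR=200/101; mL=40/13, mR=-4620/1313; mL+mR=-580/1313 → advance -1; mR−mL=-8660/1313 → turn -1·90°
n=1: pose=(-2,-7,E); sL=25/13, sR=50/29; mL=25/13, mR=-2025/754; mL+mR=-575/754 → advance -1; mR−mL=-3475/754 → turn -1·90°
n=2: pose=(-3,-7,S); sL=200/97, sR=40/13; mL=200/97, mR=-5180/1261; mL+mR=-2580/1261 → advance -1; mR−mL=-7780/1261 → turn -1·90°
n=3: pose=(-3,-6,W); sL=100/29, sR=4; mL=100/29, mR=-166/29; mL+mR=-66/29 → advance -1; mR−mL=-266/29 → turn -1·90°
n=4: pose=(-2,-6,N); sL=40/13, sR=200/101; mL=40/13, mR=-4620/1313; mL+mR=-580/1313 → advance -1; mR−mL=-8660/1313 → turn -1·90°
n=5: pose=(-2,-7,E); sL=25/13, sR=50/29; mL=25/13, mR=-2025/754; mL+mR=-575/754 → advance -1; mR−mL=-3475/754 → turn -1·90°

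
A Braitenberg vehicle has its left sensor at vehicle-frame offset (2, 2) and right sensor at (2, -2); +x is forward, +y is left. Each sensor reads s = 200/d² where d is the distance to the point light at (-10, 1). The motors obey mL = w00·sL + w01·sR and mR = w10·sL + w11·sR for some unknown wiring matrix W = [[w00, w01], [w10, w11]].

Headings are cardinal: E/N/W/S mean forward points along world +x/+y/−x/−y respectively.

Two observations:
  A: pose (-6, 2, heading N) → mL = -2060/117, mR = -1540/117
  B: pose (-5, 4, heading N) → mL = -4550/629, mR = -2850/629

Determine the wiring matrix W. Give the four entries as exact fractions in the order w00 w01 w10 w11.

obs A: pose=(-6,2,N) → sL=200/13, sR=40/9, mL=-2060/117, mR=-1540/117
obs B: pose=(-5,4,N) → sL=100/17, sR=100/37, mL=-4550/629, mR=-2850/629
sensor matrix S = [[200/13, 40/9], [100/17, 100/37]]; det S = 1136000/73593
solve [mL_A; mL_B] = S·[w00; w01] and [mR_A; mR_B] = S·[w10; w11]:
  w00 = -1, w01 = -1/2, w10 = -1, w11 = 1/2

-1 -1/2 -1 1/2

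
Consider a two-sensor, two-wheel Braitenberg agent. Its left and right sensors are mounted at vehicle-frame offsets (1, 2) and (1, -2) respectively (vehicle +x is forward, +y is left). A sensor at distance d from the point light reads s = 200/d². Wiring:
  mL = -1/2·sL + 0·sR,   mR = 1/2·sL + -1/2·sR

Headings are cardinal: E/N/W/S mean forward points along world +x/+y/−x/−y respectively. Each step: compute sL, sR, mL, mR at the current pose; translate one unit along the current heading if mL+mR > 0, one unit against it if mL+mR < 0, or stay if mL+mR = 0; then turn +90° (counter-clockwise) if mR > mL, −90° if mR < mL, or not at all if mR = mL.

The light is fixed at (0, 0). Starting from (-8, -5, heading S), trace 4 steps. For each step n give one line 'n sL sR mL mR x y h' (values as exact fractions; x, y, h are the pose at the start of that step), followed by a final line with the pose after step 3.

n=0: pose=(-8,-5,S); sL=25/9, sR=25/17; mL=-25/18, mR=100/153; mL+mR=-25/34 → advance -1; mR−mL=625/306 → turn +1·90°
n=1: pose=(-8,-4,E); sL=200/53, sR=40/17; mL=-100/53, mR=640/901; mL+mR=-20/17 → advance -1; mR−mL=2340/901 → turn +1·90°
n=2: pose=(-9,-4,N); sL=20/13, sR=100/29; mL=-10/13, mR=-360/377; mL+mR=-50/29 → advance -1; mR−mL=-70/377 → turn -1·90°
n=3: pose=(-9,-5,E); sL=200/73, sR=200/113; mL=-100/73, mR=4000/8249; mL+mR=-100/113 → advance -1; mR−mL=15300/8249 → turn +1·90°

0 25/9 25/17 -25/18 100/153 -8 -5 S
1 200/53 40/17 -100/53 640/901 -8 -4 E
2 20/13 100/29 -10/13 -360/377 -9 -4 N
3 200/73 200/113 -100/73 4000/8249 -9 -5 E
final -10 -5 N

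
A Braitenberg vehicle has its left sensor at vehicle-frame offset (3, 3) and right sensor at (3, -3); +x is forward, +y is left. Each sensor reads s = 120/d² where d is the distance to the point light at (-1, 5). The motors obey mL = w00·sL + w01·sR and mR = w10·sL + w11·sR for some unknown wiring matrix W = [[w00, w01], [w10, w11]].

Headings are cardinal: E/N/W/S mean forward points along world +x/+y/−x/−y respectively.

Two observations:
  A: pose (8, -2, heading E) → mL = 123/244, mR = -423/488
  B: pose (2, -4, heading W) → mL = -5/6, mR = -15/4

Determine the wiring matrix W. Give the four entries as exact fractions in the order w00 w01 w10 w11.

obs A: pose=(8,-2,E) → sL=3/4, sR=30/61, mL=123/244, mR=-423/488
obs B: pose=(2,-4,W) → sL=5/6, sR=10/3, mL=-5/6, mR=-15/4
sensor matrix S = [[3/4, 30/61], [5/6, 10/3]]; det S = 255/122
solve [mL_A; mL_B] = S·[w00; w01] and [mR_A; mR_B] = S·[w10; w11]:
  w00 = 1, w01 = -1/2, w10 = -1/2, w11 = -1

1 -1/2 -1/2 -1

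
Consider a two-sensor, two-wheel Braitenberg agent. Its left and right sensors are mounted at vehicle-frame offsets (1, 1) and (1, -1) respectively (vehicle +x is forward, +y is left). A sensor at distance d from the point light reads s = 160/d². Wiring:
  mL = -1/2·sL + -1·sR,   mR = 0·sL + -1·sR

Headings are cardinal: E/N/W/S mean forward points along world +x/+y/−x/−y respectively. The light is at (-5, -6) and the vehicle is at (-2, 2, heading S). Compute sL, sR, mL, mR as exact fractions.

left sensor world pos  = (-1, 1); dL² = 65
right sensor world pos = (-3, 1); dR² = 53
sL = 160/65 = 32/13
sR = 160/53 = 160/53
mL = -1/2·sL + -1·sR = -2928/689
mR = 0·sL + -1·sR = -160/53

32/13 160/53 -2928/689 -160/53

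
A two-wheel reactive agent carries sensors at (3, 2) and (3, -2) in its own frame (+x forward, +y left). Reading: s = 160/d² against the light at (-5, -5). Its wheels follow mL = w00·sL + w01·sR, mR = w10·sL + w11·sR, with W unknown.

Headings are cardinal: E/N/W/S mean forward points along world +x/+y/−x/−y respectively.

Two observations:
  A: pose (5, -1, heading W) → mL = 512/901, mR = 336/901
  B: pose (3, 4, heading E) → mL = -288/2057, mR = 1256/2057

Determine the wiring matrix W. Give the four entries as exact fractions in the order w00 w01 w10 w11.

1/2 -1/2 -1/2 1

obs A: pose=(5,-1,W) → sL=160/53, sR=32/17, mL=512/901, mR=336/901
obs B: pose=(3,4,E) → sL=80/121, sR=16/17, mL=-288/2057, mR=1256/2057
sensor matrix S = [[160/53, 32/17], [80/121, 16/17]]; det S = 10240/6413
solve [mL_A; mL_B] = S·[w00; w01] and [mR_A; mR_B] = S·[w10; w11]:
  w00 = 1/2, w01 = -1/2, w10 = -1/2, w11 = 1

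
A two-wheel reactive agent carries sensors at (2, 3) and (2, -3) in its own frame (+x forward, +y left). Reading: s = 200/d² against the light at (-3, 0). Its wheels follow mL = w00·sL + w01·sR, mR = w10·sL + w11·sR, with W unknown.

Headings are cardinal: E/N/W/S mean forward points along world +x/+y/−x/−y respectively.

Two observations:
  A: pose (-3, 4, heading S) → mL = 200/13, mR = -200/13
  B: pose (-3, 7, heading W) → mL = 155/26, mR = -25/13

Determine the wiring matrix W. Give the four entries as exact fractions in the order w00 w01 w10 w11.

1/2 1/2 0 -1

obs A: pose=(-3,4,S) → sL=200/13, sR=200/13, mL=200/13, mR=-200/13
obs B: pose=(-3,7,W) → sL=10, sR=25/13, mL=155/26, mR=-25/13
sensor matrix S = [[200/13, 200/13], [10, 25/13]]; det S = -21000/169
solve [mL_A; mL_B] = S·[w00; w01] and [mR_A; mR_B] = S·[w10; w11]:
  w00 = 1/2, w01 = 1/2, w10 = 0, w11 = -1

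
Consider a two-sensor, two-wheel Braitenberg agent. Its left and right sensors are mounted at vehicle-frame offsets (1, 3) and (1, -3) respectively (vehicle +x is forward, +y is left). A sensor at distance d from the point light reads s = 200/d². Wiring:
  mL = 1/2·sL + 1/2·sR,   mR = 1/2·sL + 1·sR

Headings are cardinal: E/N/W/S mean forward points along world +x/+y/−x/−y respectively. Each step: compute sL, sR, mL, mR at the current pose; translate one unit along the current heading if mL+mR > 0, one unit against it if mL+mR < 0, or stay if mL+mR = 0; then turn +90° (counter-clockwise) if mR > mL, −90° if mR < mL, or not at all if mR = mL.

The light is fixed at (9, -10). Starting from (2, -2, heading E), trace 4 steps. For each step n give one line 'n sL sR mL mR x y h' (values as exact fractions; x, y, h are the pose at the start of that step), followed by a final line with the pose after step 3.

n=0: pose=(2,-2,E); sL=200/157, sR=200/61; mL=21800/9577, mR=37500/9577; mL+mR=59300/9577 → advance +1; mR−mL=100/61 → turn +1·90°
n=1: pose=(3,-2,N); sL=100/81, sR=20/9; mL=140/81, mR=230/81; mL+mR=370/81 → advance +1; mR−mL=10/9 → turn +1·90°
n=2: pose=(3,-1,W); sL=40/17, sR=200/193; mL=5560/3281, mR=7260/3281; mL+mR=12820/3281 → advance +1; mR−mL=100/193 → turn +1·90°
n=3: pose=(2,-1,S); sL=5/2, sR=50/41; mL=305/164, mR=405/164; mL+mR=355/82 → advance +1; mR−mL=25/41 → turn +1·90°

0 200/157 200/61 21800/9577 37500/9577 2 -2 E
1 100/81 20/9 140/81 230/81 3 -2 N
2 40/17 200/193 5560/3281 7260/3281 3 -1 W
3 5/2 50/41 305/164 405/164 2 -1 S
final 2 -2 E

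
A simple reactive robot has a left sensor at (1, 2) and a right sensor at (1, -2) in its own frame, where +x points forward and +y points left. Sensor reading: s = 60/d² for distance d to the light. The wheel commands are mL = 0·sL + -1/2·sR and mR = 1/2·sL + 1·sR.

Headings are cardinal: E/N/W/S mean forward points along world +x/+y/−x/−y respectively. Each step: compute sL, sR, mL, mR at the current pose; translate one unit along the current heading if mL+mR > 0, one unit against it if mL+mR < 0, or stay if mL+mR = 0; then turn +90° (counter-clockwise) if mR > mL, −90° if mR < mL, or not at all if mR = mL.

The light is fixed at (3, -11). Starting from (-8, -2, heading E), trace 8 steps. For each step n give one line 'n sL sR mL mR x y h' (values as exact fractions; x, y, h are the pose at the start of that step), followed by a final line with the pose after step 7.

n=0: pose=(-8,-2,E); sL=60/221, sR=60/149; mL=-30/149, mR=17730/32929; mL+mR=11100/32929 → advance +1; mR−mL=24360/32929 → turn +1·90°
n=1: pose=(-7,-2,N); sL=15/61, sR=15/41; mL=-15/82, mR=2445/5002; mL+mR=765/2501 → advance +1; mR−mL=1680/2501 → turn +1·90°
n=2: pose=(-7,-1,W); sL=12/37, sR=12/53; mL=-6/53, mR=762/1961; mL+mR=540/1961 → advance +1; mR−mL=984/1961 → turn +1·90°
n=3: pose=(-8,-1,S); sL=10/27, sR=6/25; mL=-3/25, mR=287/675; mL+mR=206/675 → advance +1; mR−mL=368/675 → turn +1·90°
n=4: pose=(-8,-2,E); sL=60/221, sR=60/149; mL=-30/149, mR=17730/32929; mL+mR=11100/32929 → advance +1; mR−mL=24360/32929 → turn +1·90°
n=5: pose=(-7,-2,N); sL=15/61, sR=15/41; mL=-15/82, mR=2445/5002; mL+mR=765/2501 → advance +1; mR−mL=1680/2501 → turn +1·90°
n=6: pose=(-7,-1,W); sL=12/37, sR=12/53; mL=-6/53, mR=762/1961; mL+mR=540/1961 → advance +1; mR−mL=984/1961 → turn +1·90°
n=7: pose=(-8,-1,S); sL=10/27, sR=6/25; mL=-3/25, mR=287/675; mL+mR=206/675 → advance +1; mR−mL=368/675 → turn +1·90°

0 60/221 60/149 -30/149 17730/32929 -8 -2 E
1 15/61 15/41 -15/82 2445/5002 -7 -2 N
2 12/37 12/53 -6/53 762/1961 -7 -1 W
3 10/27 6/25 -3/25 287/675 -8 -1 S
4 60/221 60/149 -30/149 17730/32929 -8 -2 E
5 15/61 15/41 -15/82 2445/5002 -7 -2 N
6 12/37 12/53 -6/53 762/1961 -7 -1 W
7 10/27 6/25 -3/25 287/675 -8 -1 S
final -8 -2 E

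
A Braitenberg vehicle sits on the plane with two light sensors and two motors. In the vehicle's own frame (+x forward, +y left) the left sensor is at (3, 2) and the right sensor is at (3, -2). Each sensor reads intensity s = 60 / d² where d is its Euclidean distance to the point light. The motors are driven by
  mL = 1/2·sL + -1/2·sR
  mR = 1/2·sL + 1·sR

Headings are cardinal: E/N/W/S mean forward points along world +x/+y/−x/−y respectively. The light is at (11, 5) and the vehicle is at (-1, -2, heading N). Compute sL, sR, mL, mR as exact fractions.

15/53 15/29 -180/1537 2025/3074

left sensor world pos  = (-3, 1); dL² = 212
right sensor world pos = (1, 1); dR² = 116
sL = 60/212 = 15/53
sR = 60/116 = 15/29
mL = 1/2·sL + -1/2·sR = -180/1537
mR = 1/2·sL + 1·sR = 2025/3074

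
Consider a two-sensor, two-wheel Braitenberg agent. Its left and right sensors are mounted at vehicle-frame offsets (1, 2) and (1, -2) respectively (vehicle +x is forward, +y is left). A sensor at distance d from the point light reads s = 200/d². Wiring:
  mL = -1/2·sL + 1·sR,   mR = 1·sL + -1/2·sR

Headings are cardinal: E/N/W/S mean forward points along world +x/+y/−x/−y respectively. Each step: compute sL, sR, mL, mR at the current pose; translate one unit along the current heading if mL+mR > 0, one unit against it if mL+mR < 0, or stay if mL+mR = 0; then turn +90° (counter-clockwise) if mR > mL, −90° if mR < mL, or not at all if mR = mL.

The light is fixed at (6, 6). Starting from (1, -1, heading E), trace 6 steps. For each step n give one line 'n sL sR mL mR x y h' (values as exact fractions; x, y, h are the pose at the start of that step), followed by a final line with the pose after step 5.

0 200/41 200/97 -1500/3977 15300/3977 1 -1 E
1 25/9 5 65/18 5/18 2 -1 N
2 8 200/73 -92/73 484/73 2 0 E
3 4 100/13 74/13 2/13 3 0 N
4 200/13 200/53 -2700/689 9300/689 3 1 E
5 25/4 25/2 75/8 0 4 1 N
final 4 2 E

n=0: pose=(1,-1,E); sL=200/41, sR=200/97; mL=-1500/3977, mR=15300/3977; mL+mR=13800/3977 → advance +1; mR−mL=16800/3977 → turn +1·90°
n=1: pose=(2,-1,N); sL=25/9, sR=5; mL=65/18, mR=5/18; mL+mR=35/9 → advance +1; mR−mL=-10/3 → turn -1·90°
n=2: pose=(2,0,E); sL=8, sR=200/73; mL=-92/73, mR=484/73; mL+mR=392/73 → advance +1; mR−mL=576/73 → turn +1·90°
n=3: pose=(3,0,N); sL=4, sR=100/13; mL=74/13, mR=2/13; mL+mR=76/13 → advance +1; mR−mL=-72/13 → turn -1·90°
n=4: pose=(3,1,E); sL=200/13, sR=200/53; mL=-2700/689, mR=9300/689; mL+mR=6600/689 → advance +1; mR−mL=12000/689 → turn +1·90°
n=5: pose=(4,1,N); sL=25/4, sR=25/2; mL=75/8, mR=0; mL+mR=75/8 → advance +1; mR−mL=-75/8 → turn -1·90°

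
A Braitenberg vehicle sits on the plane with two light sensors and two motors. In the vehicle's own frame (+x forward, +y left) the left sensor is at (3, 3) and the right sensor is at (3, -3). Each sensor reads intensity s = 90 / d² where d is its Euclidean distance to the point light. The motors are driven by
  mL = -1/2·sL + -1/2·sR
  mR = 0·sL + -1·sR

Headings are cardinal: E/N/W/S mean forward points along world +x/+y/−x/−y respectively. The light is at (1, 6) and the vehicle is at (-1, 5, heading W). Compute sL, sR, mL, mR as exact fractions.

90/41 90/29 -3150/1189 -90/29

left sensor world pos  = (-4, 2); dL² = 41
right sensor world pos = (-4, 8); dR² = 29
sL = 90/41 = 90/41
sR = 90/29 = 90/29
mL = -1/2·sL + -1/2·sR = -3150/1189
mR = 0·sL + -1·sR = -90/29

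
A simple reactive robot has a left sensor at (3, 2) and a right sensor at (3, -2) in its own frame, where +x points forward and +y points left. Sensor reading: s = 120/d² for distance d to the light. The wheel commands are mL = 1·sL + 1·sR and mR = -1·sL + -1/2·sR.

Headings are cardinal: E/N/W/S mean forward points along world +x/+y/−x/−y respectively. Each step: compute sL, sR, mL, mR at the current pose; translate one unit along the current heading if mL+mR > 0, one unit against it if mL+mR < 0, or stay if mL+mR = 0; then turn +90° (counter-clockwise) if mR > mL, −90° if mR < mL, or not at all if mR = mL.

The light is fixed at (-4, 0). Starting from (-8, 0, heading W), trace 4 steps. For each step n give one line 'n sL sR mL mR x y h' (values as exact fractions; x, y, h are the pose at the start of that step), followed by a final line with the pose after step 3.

0 120/53 120/53 240/53 -180/53 -8 0 W
1 60/29 20/3 760/87 -470/87 -9 0 N
2 120/13 24 432/13 -276/13 -9 1 E
3 15 3 18 -33/2 -8 1 S
final -8 0 W

n=0: pose=(-8,0,W); sL=120/53, sR=120/53; mL=240/53, mR=-180/53; mL+mR=60/53 → advance +1; mR−mL=-420/53 → turn -1·90°
n=1: pose=(-9,0,N); sL=60/29, sR=20/3; mL=760/87, mR=-470/87; mL+mR=10/3 → advance +1; mR−mL=-410/29 → turn -1·90°
n=2: pose=(-9,1,E); sL=120/13, sR=24; mL=432/13, mR=-276/13; mL+mR=12 → advance +1; mR−mL=-708/13 → turn -1·90°
n=3: pose=(-8,1,S); sL=15, sR=3; mL=18, mR=-33/2; mL+mR=3/2 → advance +1; mR−mL=-69/2 → turn -1·90°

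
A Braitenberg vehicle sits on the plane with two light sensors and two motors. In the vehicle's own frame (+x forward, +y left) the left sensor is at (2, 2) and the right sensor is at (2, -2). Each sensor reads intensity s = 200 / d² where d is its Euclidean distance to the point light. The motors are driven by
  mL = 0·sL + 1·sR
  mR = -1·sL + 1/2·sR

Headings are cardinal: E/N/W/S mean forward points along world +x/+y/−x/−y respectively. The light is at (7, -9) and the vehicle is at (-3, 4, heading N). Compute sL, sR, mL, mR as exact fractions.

left sensor world pos  = (-5, 6); dL² = 369
right sensor world pos = (-1, 6); dR² = 289
sL = 200/369 = 200/369
sR = 200/289 = 200/289
mL = 0·sL + 1·sR = 200/289
mR = -1·sL + 1/2·sR = -20900/106641

200/369 200/289 200/289 -20900/106641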